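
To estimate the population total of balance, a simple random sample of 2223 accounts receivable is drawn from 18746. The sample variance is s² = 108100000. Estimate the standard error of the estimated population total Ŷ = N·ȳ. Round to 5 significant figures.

3.8810 × 10^6

Var(Ŷ) = N²·Var(ȳ) = N²·(1 − n/N)·s²/n.
f = 2223/18746 = 0.11858530; Var(ȳ) = 0.88141470·108100000/2223 = 42861.417.
Var(Ŷ) = 18746² · 42861.417 = 1.5062038 × 10^13.
SE(Ŷ) = √(1.5062038 × 10^13) = 3.8810 × 10^6.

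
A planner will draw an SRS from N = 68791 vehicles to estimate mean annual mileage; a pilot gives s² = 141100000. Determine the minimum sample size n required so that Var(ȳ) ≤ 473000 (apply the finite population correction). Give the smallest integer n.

Without fpc, n₀ = s²/D = 141100000/473000 = 298.3087.
With fpc, (1 − n/N)·s²/n ≤ D requires n ≥ n₀/(1 + n₀/N) = 298.3087/(1 + 298.3087/68791) = 297.0207.
Rounding up, n = 298.

298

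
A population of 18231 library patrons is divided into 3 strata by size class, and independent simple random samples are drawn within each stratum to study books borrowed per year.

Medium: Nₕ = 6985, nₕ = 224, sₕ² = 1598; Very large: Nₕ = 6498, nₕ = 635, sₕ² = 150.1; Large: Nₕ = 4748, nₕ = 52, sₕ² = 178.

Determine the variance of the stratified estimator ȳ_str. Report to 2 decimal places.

Var(ȳ_str) = Σₕ Wₕ²(1 − fₕ)sₕ²/nₕ with Wₕ = Nₕ/N, N = 18231.
Medium: Wₕ = 0.38313861; term = 0.38313861²·(1 − 0.03206872)·1598/224 = 1.0136432.
Very large: Wₕ = 0.35642587; term = 0.35642587²·(1 − 0.09772238)·150.1/635 = 0.027094777.
Large: Wₕ = 0.26043552; term = 0.26043552²·(1 − 0.01095198)·178/52 = 0.22963309.
Sum = 1.2703711.

1.27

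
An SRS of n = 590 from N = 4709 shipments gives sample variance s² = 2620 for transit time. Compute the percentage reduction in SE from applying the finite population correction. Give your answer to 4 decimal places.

f = n/N = 590/4709 = 0.12529199.
SE_no-fpc = √(s²/n) = 2.1072916; SE_fpc = √((1−f)s²/n) = 1.9708619.
Ratio = √(1−f) = 0.93525826. Reduction = 100·(1 − 0.93525826) = 6.4742%.

6.4742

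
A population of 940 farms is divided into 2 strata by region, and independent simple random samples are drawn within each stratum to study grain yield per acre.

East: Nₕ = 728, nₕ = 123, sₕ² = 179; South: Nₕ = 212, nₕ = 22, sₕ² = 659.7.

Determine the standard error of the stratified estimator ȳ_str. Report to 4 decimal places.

Var(ȳ_str) = Σₕ Wₕ²(1 − fₕ)sₕ²/nₕ with Wₕ = Nₕ/N, N = 940.
East: Wₕ = 0.77446809; term = 0.77446809²·(1 − 0.16895604)·179/123 = 0.72540236.
South: Wₕ = 0.22553191; term = 0.22553191²·(1 − 0.10377358)·659.7/22 = 1.3669655.
Sum = 2.0923679.
SE = √(2.0923679) = 1.4465.

1.4465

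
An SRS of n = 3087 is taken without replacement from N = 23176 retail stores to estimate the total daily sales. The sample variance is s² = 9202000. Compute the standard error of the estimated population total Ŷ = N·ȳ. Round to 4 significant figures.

Var(Ŷ) = N²·Var(ȳ) = N²·(1 − n/N)·s²/n.
f = 3087/23176 = 0.13319814; Var(ȳ) = 0.86680186·9202000/3087 = 2583.8389.
Var(Ŷ) = 23176² · 2583.8389 = 1.3878496 × 10^12.
SE(Ŷ) = √(1.3878496 × 10^12) = 1.178 × 10^6.

1.178 × 10^6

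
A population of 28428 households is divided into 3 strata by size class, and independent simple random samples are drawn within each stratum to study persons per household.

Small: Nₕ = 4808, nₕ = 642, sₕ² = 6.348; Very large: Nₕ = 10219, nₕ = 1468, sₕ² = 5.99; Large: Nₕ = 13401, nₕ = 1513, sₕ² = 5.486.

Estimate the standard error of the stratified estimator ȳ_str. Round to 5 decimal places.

0.03757

Var(ȳ_str) = Σₕ Wₕ²(1 − fₕ)sₕ²/nₕ with Wₕ = Nₕ/N, N = 28428.
Small: Wₕ = 0.16912903; term = 0.16912903²·(1 − 0.13352745)·6.348/642 = 2.4507161 × 10^-4.
Very large: Wₕ = 0.35946954; term = 0.35946954²·(1 − 0.14365398)·5.99/1468 = 4.5151713 × 10^-4.
Large: Wₕ = 0.47140144; term = 0.47140144²·(1 − 0.11290202)·5.486/1513 = 7.147765 × 10^-4.
Sum = 0.0014113652.
SE = √(0.0014113652) = 0.03757.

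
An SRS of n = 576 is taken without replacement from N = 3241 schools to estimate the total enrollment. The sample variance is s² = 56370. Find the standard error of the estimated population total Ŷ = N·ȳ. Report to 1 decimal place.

Var(Ŷ) = N²·Var(ȳ) = N²·(1 − n/N)·s²/n.
f = 576/3241 = 0.17772293; Var(ȳ) = 0.82227707·56370/576 = 80.471803.
Var(Ŷ) = 3241² · 80.471803 = 8.4528234 × 10^8.
SE(Ŷ) = √(8.4528234 × 10^8) = 29073.7.

29073.7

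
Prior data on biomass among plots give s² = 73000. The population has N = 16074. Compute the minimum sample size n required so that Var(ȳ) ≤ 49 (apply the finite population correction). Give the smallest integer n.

1364

Without fpc, n₀ = s²/D = 73000/49 = 1489.7959.
With fpc, (1 − n/N)·s²/n ≤ D requires n ≥ n₀/(1 + n₀/N) = 1489.7959/(1 + 1489.7959/16074) = 1363.4285.
Rounding up, n = 1364.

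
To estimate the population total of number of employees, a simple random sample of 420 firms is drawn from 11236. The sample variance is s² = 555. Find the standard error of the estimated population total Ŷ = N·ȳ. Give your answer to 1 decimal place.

Var(Ŷ) = N²·Var(ȳ) = N²·(1 − n/N)·s²/n.
f = 420/11236 = 0.03737985; Var(ȳ) = 0.96262015·555/420 = 1.2720338.
Var(Ŷ) = 11236² · 1.2720338 = 1.6059134 × 10^8.
SE(Ŷ) = √(1.6059134 × 10^8) = 12672.5.

12672.5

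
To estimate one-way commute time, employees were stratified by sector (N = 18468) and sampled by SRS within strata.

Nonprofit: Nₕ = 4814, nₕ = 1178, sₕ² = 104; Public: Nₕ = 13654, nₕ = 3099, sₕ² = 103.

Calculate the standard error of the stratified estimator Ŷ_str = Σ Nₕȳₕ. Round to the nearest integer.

Var(Ŷ_str) = Σₕ Nₕ²(1 − fₕ)sₕ²/nₕ.
Nonprofit: 4814²·(1 − 1178/4814)·104/1178 = 1.5453185 × 10^6.
Public: 13654²·(1 − 3099/13654)·103/3099 = 4.7899809 × 10^6.
Sum = 6.3352994 × 10^6.
SE = √(6.3352994 × 10^6) = 2517.

2517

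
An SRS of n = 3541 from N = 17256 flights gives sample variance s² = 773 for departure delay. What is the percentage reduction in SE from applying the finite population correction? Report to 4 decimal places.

10.8487

f = n/N = 3541/17256 = 0.20520399.
SE_no-fpc = √(s²/n) = 0.46722576; SE_fpc = √((1−f)s²/n) = 0.416538.
Ratio = √(1−f) = 0.89151333. Reduction = 100·(1 − 0.89151333) = 10.8487%.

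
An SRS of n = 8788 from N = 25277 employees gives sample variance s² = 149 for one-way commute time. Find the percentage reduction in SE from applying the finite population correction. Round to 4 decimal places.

19.2329

f = n/N = 8788/25277 = 0.34766784.
SE_no-fpc = √(s²/n) = 0.13021113; SE_fpc = √((1−f)s²/n) = 0.10516773.
Ratio = √(1−f) = 0.80767082. Reduction = 100·(1 − 0.80767082) = 19.2329%.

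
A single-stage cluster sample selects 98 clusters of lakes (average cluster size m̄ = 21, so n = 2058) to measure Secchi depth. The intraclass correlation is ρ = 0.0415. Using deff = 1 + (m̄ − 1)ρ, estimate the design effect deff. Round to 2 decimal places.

deff = 1 + (21 − 1)·0.0415 = 1 + 0.83 = 1.83.

1.83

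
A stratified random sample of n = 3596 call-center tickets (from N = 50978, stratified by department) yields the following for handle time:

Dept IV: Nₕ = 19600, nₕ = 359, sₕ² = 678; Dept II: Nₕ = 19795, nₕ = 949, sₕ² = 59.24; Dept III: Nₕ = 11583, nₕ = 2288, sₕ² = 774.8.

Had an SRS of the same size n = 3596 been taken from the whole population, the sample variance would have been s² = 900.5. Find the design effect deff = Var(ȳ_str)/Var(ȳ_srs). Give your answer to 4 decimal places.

1.2763

Var(ȳ_str) = Σ Wₕ²(1−fₕ)sₕ²/nₕ with Wₕ = Nₕ/50978:
  Dept IV: (19600/50978)²·(1−359/19600)·678/359 = 0.27406487
  Dept II: (19795/50978)²·(1−949/19795)·59.24/949 = 0.0089610303
  Dept III: (11583/50978)²·(1−2288/11583)·774.8/2288 = 0.014029379
  → Var(ȳ_str) = 0.29705528.
Var(ȳ_srs) = (1 − 3596/50978)·900.5/3596 = 0.23275265.
deff = 0.29705528 / 0.23275265 = 1.2763.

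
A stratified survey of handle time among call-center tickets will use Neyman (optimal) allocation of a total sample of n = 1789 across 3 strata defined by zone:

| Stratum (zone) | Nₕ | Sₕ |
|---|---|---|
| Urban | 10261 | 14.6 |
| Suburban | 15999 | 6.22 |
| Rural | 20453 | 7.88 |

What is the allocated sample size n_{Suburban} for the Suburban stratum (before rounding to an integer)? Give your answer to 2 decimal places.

Neyman allocation: nₕ = n·NₕSₕ / Σⱼ NⱼSⱼ.
Σ NⱼSⱼ = 10261·14.6 + 15999·6.22 + 20453·7.88 = 410494.02.
n_{Suburban} = 1789·15999·6.22 / 410494.02 = 433.70.

433.70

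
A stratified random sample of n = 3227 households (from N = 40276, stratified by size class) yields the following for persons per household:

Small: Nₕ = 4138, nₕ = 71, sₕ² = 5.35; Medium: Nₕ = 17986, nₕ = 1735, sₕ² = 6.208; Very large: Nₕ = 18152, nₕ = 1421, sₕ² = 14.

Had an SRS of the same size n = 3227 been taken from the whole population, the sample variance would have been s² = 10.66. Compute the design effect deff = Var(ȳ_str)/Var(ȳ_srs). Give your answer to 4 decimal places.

Var(ȳ_str) = Σ Wₕ²(1−fₕ)sₕ²/nₕ with Wₕ = Nₕ/40276:
  Small: (4138/40276)²·(1−71/4138)·5.35/71 = 7.8174917 × 10^-4
  Medium: (17986/40276)²·(1−1735/17986)·6.208/1735 = 6.447246 × 10^-4
  Very large: (18152/40276)²·(1−1421/18152)·14/1421 = 0.0018445383
  → Var(ȳ_str) = 0.0032710121.
Var(ȳ_srs) = (1 − 3227/40276)·10.66/3227 = 0.003038704.
deff = 0.0032710121 / 0.003038704 = 1.0764.

1.0764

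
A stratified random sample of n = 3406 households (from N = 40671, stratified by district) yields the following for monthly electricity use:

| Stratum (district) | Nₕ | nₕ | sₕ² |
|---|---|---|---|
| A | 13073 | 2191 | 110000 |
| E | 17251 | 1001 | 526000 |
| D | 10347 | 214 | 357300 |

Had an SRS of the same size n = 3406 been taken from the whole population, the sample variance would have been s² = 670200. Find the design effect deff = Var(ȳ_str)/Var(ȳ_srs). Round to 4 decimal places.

Var(ȳ_str) = Σ Wₕ²(1−fₕ)sₕ²/nₕ with Wₕ = Nₕ/40671:
  A: (13073/40671)²·(1−2191/13073)·110000/2191 = 4.3178205
  E: (17251/40671)²·(1−1001/17251)·526000/1001 = 89.053216
  D: (10347/40671)²·(1−214/10347)·357300/214 = 105.82835
  → Var(ȳ_str) = 199.19939.
Var(ȳ_srs) = (1 − 3406/40671)·670200/3406 = 180.29183.
deff = 199.19939 / 180.29183 = 1.1049.

1.1049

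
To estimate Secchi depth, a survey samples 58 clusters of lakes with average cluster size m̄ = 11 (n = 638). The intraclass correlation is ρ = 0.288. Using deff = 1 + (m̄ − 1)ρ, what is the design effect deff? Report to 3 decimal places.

3.880

deff = 1 + (11 − 1)·0.288 = 1 + 2.88 = 3.88.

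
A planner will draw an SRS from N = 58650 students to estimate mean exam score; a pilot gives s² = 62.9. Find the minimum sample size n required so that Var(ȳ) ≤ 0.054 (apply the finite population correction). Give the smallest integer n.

Without fpc, n₀ = s²/D = 62.9/0.054 = 1164.8148.
With fpc, (1 − n/N)·s²/n ≤ D requires n ≥ n₀/(1 + n₀/N) = 1164.8148/(1 + 1164.8148/58650) = 1142.1316.
Rounding up, n = 1143.

1143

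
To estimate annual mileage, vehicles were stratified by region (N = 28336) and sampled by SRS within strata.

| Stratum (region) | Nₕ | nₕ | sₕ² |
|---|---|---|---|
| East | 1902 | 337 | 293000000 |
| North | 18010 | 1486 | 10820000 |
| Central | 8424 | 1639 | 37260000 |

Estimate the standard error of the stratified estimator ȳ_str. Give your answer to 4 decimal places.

86.8344

Var(ȳ_str) = Σₕ Wₕ²(1 − fₕ)sₕ²/nₕ with Wₕ = Nₕ/N, N = 28336.
East: Wₕ = 0.06712309; term = 0.06712309²·(1 − 0.17718191)·293000000/337 = 3223.1869.
North: Wₕ = 0.63558724; term = 0.63558724²·(1 − 0.08250972)·10820000/1486 = 2698.7351.
Central: Wₕ = 0.29728967; term = 0.29728967²·(1 − 0.19456315)·37260000/1639 = 1618.285.
Sum = 7540.207.
SE = √(7540.207) = 86.8344.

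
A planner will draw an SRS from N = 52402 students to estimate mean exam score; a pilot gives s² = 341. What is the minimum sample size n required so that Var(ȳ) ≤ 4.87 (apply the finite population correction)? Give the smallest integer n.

70

Without fpc, n₀ = s²/D = 341/4.87 = 70.0205.
With fpc, (1 − n/N)·s²/n ≤ D requires n ≥ n₀/(1 + n₀/N) = 70.0205/(1 + 70.0205/52402) = 69.9271.
Rounding up, n = 70.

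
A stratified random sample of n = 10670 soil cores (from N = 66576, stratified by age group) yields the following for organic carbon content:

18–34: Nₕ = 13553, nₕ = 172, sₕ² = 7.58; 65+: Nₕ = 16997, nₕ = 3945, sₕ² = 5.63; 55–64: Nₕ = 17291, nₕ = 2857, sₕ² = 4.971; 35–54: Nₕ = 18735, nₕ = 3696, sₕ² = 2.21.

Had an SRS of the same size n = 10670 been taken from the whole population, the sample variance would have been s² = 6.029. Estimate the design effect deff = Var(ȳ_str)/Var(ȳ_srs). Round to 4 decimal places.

4.2373

Var(ȳ_str) = Σ Wₕ²(1−fₕ)sₕ²/nₕ with Wₕ = Nₕ/66576:
  18–34: (13553/66576)²·(1−172/13553)·7.58/172 = 0.0018031397
  65+: (16997/66576)²·(1−3945/16997)·5.63/3945 = 7.1429125 × 10^-5
  55–64: (17291/66576)²·(1−2857/17291)·4.971/2857 = 9.7972669 × 10^-5
  35–54: (18735/66576)²·(1−3696/18735)·2.21/3696 = 3.8009974 × 10^-5
  → Var(ȳ_str) = 0.0020105515.
Var(ȳ_srs) = (1 − 10670/66576)·6.029/10670 = 4.7448402 × 10^-4.
deff = 0.0020105515 / (4.7448402 × 10^-4) = 4.2373.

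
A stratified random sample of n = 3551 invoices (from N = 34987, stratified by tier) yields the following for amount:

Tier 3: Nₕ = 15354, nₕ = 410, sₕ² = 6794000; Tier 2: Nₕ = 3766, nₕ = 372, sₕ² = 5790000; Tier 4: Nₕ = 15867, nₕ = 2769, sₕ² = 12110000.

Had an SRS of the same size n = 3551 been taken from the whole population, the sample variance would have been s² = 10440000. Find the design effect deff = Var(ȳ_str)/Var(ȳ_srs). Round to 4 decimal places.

Var(ȳ_str) = Σ Wₕ²(1−fₕ)sₕ²/nₕ with Wₕ = Nₕ/34987:
  Tier 3: (15354/34987)²·(1−410/15354)·6794000/410 = 3106.1088
  Tier 2: (3766/34987)²·(1−372/3766)·5790000/372 = 162.52283
  Tier 4: (15867/34987)²·(1−2769/15867)·12110000/2769 = 742.51902
  → Var(ȳ_str) = 4011.1507.
Var(ȳ_srs) = (1 − 3551/34987)·10440000/3551 = 2641.6203.
deff = 4011.1507 / 2641.6203 = 1.5184.

1.5184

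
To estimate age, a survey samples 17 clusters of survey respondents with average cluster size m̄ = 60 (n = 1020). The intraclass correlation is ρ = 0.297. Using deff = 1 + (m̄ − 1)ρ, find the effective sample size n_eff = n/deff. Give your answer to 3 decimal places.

55.067

deff = 1 + (60 − 1)·0.297 = 1 + 17.523 = 18.523.
n_eff = 1020 / 18.523 = 55.067.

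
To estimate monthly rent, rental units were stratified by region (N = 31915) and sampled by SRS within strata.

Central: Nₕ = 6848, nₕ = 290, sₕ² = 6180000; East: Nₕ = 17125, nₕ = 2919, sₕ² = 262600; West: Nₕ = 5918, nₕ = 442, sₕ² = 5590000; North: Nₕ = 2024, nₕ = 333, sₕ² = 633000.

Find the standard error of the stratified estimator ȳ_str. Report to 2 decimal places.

37.01

Var(ȳ_str) = Σₕ Wₕ²(1 − fₕ)sₕ²/nₕ with Wₕ = Nₕ/N, N = 31915.
Central: Wₕ = 0.21456995; term = 0.21456995²·(1 − 0.04234813)·6180000/290 = 939.58472.
East: Wₕ = 0.53658154; term = 0.53658154²·(1 − 0.17045255)·262600/2919 = 21.486878.
West: Wₕ = 0.18543005; term = 0.18543005²·(1 − 0.07468739)·5590000/442 = 402.38172.
North: Wₕ = 0.06341846; term = 0.06341846²·(1 − 0.16452569)·633000/333 = 6.3873968.
Sum = 1369.8407.
SE = √(1369.8407) = 37.01.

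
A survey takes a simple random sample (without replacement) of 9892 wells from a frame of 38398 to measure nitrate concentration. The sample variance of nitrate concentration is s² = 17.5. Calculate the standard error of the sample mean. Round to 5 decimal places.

Under SRS without replacement, Var(ȳ) = (1 − f)·s²/n with f = n/N = 9892/38398 = 0.25761758.
Var(ȳ) = (1 − 0.25761758)·17.5/9892 = 0.74238242·0.0017691063 = 0.0013133534.
SE(ȳ) = √(0.0013133534) = 0.03624.

0.03624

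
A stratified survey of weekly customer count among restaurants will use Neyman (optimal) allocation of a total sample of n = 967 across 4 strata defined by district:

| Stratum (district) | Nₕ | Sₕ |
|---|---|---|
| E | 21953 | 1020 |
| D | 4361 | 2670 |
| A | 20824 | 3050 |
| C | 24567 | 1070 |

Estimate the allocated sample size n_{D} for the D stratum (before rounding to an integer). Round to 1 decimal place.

Neyman allocation: nₕ = n·NₕSₕ / Σⱼ NⱼSⱼ.
Σ NⱼSⱼ = 21953·1020 + 4361·2670 + 20824·3050 + 24567·1070 = 1.2383582 × 10^8.
n_{D} = 967·4361·2670 / (1.2383582 × 10^8) = 90.9.

90.9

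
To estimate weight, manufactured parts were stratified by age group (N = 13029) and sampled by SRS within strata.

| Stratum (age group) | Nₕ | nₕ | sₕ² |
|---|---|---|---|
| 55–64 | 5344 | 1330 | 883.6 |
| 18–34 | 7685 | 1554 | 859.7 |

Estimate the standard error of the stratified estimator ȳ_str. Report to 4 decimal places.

0.4873

Var(ȳ_str) = Σₕ Wₕ²(1 − fₕ)sₕ²/nₕ with Wₕ = Nₕ/N, N = 13029.
55–64: Wₕ = 0.41016195; term = 0.41016195²·(1 − 0.24887725)·883.6/1330 = 0.083950969.
18–34: Wₕ = 0.58983805; term = 0.58983805²·(1 − 0.20221210)·859.7/1554 = 0.15354969.
Sum = 0.23750066.
SE = √(0.23750066) = 0.4873.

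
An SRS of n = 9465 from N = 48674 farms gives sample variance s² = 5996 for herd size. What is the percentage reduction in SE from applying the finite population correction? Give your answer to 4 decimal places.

f = n/N = 9465/48674 = 0.19445700.
SE_no-fpc = √(s²/n) = 0.79592199; SE_fpc = √((1−f)s²/n) = 0.71435628.
Ratio = √(1−f) = 0.89752047. Reduction = 100·(1 − 0.89752047) = 10.2480%.

10.2480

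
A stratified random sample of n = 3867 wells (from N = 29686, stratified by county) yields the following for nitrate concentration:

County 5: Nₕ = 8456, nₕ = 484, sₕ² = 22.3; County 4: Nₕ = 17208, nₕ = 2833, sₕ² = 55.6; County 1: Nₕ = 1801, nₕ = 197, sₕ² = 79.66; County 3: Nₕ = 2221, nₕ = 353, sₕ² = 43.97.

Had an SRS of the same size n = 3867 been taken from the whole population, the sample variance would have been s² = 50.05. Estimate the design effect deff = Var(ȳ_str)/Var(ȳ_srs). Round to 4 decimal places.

0.9723

Var(ȳ_str) = Σ Wₕ²(1−fₕ)sₕ²/nₕ with Wₕ = Nₕ/29686:
  County 5: (8456/29686)²·(1−484/8456)·22.3/484 = 0.003524426
  County 4: (17208/29686)²·(1−2833/17208)·55.6/2833 = 0.0055088773
  County 1: (1801/29686)²·(1−197/1801)·79.66/197 = 0.0013255276
  County 3: (2221/29686)²·(1−353/2221)·43.97/353 = 5.8641332 × 10^-4
  → Var(ȳ_str) = 0.010945244.
Var(ȳ_srs) = (1 − 3867/29686)·50.05/3867 = 0.01125687.
deff = 0.010945244 / 0.01125687 = 0.9723.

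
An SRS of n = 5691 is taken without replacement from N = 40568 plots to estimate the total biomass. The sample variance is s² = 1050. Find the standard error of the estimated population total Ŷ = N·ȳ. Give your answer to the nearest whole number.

Var(Ŷ) = N²·Var(ȳ) = N²·(1 − n/N)·s²/n.
f = 5691/40568 = 0.14028298; Var(ȳ) = 0.85971702·1050/5691 = 0.15861938.
Var(Ŷ) = 40568² · 0.15861938 = 2.6104985 × 10^8.
SE(Ŷ) = √(2.6104985 × 10^8) = 16157.

16157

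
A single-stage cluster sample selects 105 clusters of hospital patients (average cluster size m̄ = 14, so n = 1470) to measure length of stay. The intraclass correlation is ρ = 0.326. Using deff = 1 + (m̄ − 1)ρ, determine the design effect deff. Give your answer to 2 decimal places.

5.24

deff = 1 + (14 − 1)·0.326 = 1 + 4.238 = 5.238.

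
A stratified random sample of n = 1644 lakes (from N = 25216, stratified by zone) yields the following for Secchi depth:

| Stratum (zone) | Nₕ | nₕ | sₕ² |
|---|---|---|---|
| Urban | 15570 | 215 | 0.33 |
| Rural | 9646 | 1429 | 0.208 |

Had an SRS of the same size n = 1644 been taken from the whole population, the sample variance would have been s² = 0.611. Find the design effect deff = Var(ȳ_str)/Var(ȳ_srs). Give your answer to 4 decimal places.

Var(ȳ_str) = Σ Wₕ²(1−fₕ)sₕ²/nₕ with Wₕ = Nₕ/25216:
  Urban: (15570/25216)²·(1−215/15570)·0.33/215 = 5.7711388 × 10^-4
  Rural: (9646/25216)²·(1−1429/9646)·0.208/1429 = 1.814426 × 10^-5
  → Var(ȳ_str) = 5.9525814 × 10^-4.
Var(ȳ_srs) = (1 − 1644/25216)·0.611/1644 = 3.4742385 × 10^-4.
deff = (5.9525814 × 10^-4) / (3.4742385 × 10^-4) = 1.7133.

1.7133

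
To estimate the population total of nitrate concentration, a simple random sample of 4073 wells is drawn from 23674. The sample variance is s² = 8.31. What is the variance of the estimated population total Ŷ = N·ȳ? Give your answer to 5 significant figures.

946750

Var(Ŷ) = N²·Var(ȳ) = N²·(1 − n/N)·s²/n.
f = 4073/23674 = 0.17204528; Var(ȳ) = 0.82795472·8.31/4073 = 0.0016892472.
Var(Ŷ) = 23674² · 0.0016892472 = 946752.57.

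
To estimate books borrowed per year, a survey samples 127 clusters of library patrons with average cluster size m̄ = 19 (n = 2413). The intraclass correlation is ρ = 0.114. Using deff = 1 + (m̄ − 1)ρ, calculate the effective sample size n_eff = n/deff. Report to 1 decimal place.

790.6

deff = 1 + (19 − 1)·0.114 = 1 + 2.052 = 3.052.
n_eff = 2413 / 3.052 = 790.6.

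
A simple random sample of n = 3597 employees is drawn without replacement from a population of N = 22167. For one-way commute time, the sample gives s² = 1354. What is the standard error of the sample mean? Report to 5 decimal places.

0.56155

Under SRS without replacement, Var(ȳ) = (1 − f)·s²/n with f = n/N = 3597/22167 = 0.16226824.
Var(ȳ) = (1 − 0.16226824)·1354/3597 = 0.83773176·0.3764248 = 0.31534301.
SE(ȳ) = √(0.31534301) = 0.56155.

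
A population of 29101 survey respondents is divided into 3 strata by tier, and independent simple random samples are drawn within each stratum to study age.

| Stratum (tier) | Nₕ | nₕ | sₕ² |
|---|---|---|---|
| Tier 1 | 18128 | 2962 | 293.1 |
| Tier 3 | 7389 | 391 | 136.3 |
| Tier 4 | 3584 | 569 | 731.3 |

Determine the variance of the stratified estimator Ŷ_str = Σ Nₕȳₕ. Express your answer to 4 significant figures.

5.912 × 10^7

Var(Ŷ_str) = Σₕ Nₕ²(1 − fₕ)sₕ²/nₕ.
Tier 1: 18128²·(1 − 2962/18128)·293.1/2962 = 2.7205187 × 10^7.
Tier 3: 7389²·(1 − 391/7389)·136.3/391 = 1.8025142 × 10^7.
Tier 4: 3584²·(1 − 569/3584)·731.3/569 = 1.3887965 × 10^7.
Sum = 5.9118294 × 10^7.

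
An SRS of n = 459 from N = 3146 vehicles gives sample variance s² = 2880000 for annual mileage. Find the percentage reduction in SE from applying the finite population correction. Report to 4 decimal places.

f = n/N = 459/3146 = 0.14589955.
SE_no-fpc = √(s²/n) = 79.211803; SE_fpc = √((1−f)s²/n) = 73.205612.
Ratio = √(1−f) = 0.92417555. Reduction = 100·(1 − 0.92417555) = 7.5824%.

7.5824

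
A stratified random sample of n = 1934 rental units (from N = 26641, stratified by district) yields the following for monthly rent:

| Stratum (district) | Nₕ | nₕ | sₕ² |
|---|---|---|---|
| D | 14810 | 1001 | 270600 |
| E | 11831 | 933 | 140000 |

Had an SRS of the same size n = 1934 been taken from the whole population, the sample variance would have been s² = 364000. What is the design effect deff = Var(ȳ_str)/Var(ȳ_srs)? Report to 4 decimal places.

0.6024

Var(ȳ_str) = Σ Wₕ²(1−fₕ)sₕ²/nₕ with Wₕ = Nₕ/26641:
  D: (14810/26641)²·(1−1001/14810)·270600/1001 = 77.895067
  E: (11831/26641)²·(1−933/11831)·140000/933 = 27.259231
  → Var(ȳ_str) = 105.1543.
Var(ȳ_srs) = (1 − 1934/26641)·364000/1934 = 174.54781.
deff = 105.1543 / 174.54781 = 0.6024.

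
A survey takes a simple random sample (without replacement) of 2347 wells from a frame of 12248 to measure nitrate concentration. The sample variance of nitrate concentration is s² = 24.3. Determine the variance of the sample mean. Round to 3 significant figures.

0.00837

Under SRS without replacement, Var(ȳ) = (1 − f)·s²/n with f = n/N = 2347/12248 = 0.19162312.
Var(ȳ) = (1 − 0.19162312)·24.3/2347 = 0.80837688·0.010353643 = 0.0083696456.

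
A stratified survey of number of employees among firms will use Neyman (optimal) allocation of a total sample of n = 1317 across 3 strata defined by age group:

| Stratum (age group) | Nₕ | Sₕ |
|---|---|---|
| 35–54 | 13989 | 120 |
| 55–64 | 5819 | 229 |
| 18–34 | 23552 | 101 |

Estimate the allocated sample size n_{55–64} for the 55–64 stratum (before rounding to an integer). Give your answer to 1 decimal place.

325.6

Neyman allocation: nₕ = n·NₕSₕ / Σⱼ NⱼSⱼ.
Σ NⱼSⱼ = 13989·120 + 5819·229 + 23552·101 = 5.389983 × 10^6.
n_{55–64} = 1317·5819·229 / (5.389983 × 10^6) = 325.6.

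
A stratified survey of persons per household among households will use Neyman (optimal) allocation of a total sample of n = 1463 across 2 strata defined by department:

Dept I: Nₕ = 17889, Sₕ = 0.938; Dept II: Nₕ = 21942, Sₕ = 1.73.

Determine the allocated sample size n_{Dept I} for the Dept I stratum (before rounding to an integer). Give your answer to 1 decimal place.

Neyman allocation: nₕ = n·NₕSₕ / Σⱼ NⱼSⱼ.
Σ NⱼSⱼ = 17889·0.938 + 21942·1.73 = 54739.542.
n_{Dept I} = 1463·17889·0.938 / 54739.542 = 448.5.

448.5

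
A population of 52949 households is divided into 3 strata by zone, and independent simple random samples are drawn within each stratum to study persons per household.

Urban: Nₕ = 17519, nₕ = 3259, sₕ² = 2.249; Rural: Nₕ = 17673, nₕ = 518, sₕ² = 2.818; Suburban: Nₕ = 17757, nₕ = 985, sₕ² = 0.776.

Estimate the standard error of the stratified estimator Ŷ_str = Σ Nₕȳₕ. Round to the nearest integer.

1434

Var(Ŷ_str) = Σₕ Nₕ²(1 − fₕ)sₕ²/nₕ.
Urban: 17519²·(1 − 3259/17519)·2.249/3259 = 172398.68.
Rural: 17673²·(1 − 518/17673)·2.818/518 = 1.6493477 × 10^6.
Suburban: 17757²·(1 − 985/17757)·0.776/985 = 234628.05.
Sum = 2.0563744 × 10^6.
SE = √(2.0563744 × 10^6) = 1434.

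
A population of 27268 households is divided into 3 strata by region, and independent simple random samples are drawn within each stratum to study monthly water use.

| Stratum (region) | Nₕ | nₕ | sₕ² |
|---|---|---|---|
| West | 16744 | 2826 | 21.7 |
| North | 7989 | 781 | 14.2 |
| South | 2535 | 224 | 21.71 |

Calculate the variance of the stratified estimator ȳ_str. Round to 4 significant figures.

0.004578

Var(ȳ_str) = Σₕ Wₕ²(1 − fₕ)sₕ²/nₕ with Wₕ = Nₕ/N, N = 27268.
West: Wₕ = 0.61405310; term = 0.61405310²·(1 − 0.16877688)·21.7/2826 = 0.0024066728.
North: Wₕ = 0.29298078; term = 0.29298078²·(1 − 0.09775942)·14.2/781 = 0.0014081144.
South: Wₕ = 0.09296611; term = 0.09296611²·(1 − 0.08836292)·21.71/224 = 7.6363028 × 10^-4.
Sum = 0.0045784175.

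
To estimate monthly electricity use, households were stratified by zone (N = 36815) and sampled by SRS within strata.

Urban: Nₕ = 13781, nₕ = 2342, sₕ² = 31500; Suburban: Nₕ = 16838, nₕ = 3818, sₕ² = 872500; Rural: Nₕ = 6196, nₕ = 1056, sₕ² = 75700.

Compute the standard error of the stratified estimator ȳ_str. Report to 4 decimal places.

Var(ȳ_str) = Σₕ Wₕ²(1 − fₕ)sₕ²/nₕ with Wₕ = Nₕ/N, N = 36815.
Urban: Wₕ = 0.37433112; term = 0.37433112²·(1 − 0.16994413)·31500/2342 = 1.5643821.
Suburban: Wₕ = 0.45736792; term = 0.45736792²·(1 − 0.22674902)·872500/3818 = 36.964207.
Rural: Wₕ = 0.16830096; term = 0.16830096²·(1 − 0.17043254)·75700/1056 = 1.6844452.
Sum = 40.213034.
SE = √(40.213034) = 6.3414.

6.3414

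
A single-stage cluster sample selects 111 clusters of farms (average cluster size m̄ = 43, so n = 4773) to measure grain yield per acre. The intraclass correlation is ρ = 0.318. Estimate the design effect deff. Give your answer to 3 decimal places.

14.356

deff = 1 + (43 − 1)·0.318 = 1 + 13.356 = 14.356.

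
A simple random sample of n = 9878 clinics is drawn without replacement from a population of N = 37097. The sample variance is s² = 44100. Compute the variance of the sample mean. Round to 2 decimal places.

Under SRS without replacement, Var(ȳ) = (1 − f)·s²/n with f = n/N = 9878/37097 = 0.26627490.
Var(ȳ) = (1 − 0.26627490)·44100/9878 = 0.73372510·4.4644665 = 3.2756911.

3.28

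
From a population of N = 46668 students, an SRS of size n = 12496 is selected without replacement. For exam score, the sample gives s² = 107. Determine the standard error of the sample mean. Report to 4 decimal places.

0.0792

Under SRS without replacement, Var(ȳ) = (1 − f)·s²/n with f = n/N = 12496/46668 = 0.26776378.
Var(ȳ) = (1 − 0.26776378)·107/12496 = 0.73223622·0.0085627401 = 0.0062699484.
SE(ȳ) = √(0.0062699484) = 0.0792.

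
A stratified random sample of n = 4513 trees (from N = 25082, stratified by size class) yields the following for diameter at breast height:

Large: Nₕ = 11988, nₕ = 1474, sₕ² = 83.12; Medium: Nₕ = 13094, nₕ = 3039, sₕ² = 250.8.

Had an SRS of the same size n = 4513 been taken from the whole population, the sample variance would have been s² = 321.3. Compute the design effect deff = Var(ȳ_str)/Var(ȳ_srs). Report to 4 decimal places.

Var(ȳ_str) = Σ Wₕ²(1−fₕ)sₕ²/nₕ with Wₕ = Nₕ/25082:
  Large: (11988/25082)²·(1−1474/11988)·83.12/1474 = 0.011297918
  Medium: (13094/25082)²·(1−3039/13094)·250.8/3039 = 0.017271375
  → Var(ȳ_str) = 0.028569293.
Var(ȳ_srs) = (1 − 4513/25082)·321.3/4513 = 0.058384344.
deff = 0.028569293 / 0.058384344 = 0.4893.

0.4893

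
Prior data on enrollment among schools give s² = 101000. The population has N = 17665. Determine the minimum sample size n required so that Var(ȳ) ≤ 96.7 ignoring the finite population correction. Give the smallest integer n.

1045

Without fpc, n₀ = s²/D = 101000/96.7 = 1044.4674.
Rounding up, n = 1045.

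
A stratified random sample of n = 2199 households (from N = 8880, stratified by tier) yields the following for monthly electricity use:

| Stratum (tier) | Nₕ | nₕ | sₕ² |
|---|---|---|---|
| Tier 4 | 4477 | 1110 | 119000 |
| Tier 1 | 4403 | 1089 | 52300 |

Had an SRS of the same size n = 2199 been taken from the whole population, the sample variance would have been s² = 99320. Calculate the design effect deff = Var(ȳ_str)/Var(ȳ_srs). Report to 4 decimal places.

0.8646

Var(ȳ_str) = Σ Wₕ²(1−fₕ)sₕ²/nₕ with Wₕ = Nₕ/8880:
  Tier 4: (4477/8880)²·(1−1110/4477)·119000/1110 = 20.494072
  Tier 1: (4403/8880)²·(1−1089/4403)·52300/1089 = 8.8868749
  → Var(ȳ_str) = 29.380947.
Var(ȳ_srs) = (1 − 2199/8880)·99320/2199 = 33.9813.
deff = 29.380947 / 33.9813 = 0.8646.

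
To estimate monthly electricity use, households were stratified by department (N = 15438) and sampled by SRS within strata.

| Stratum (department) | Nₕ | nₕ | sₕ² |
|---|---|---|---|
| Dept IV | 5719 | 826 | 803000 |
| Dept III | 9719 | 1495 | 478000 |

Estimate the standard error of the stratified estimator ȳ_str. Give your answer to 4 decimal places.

Var(ȳ_str) = Σₕ Wₕ²(1 − fₕ)sₕ²/nₕ with Wₕ = Nₕ/N, N = 15438.
Dept IV: Wₕ = 0.37044954; term = 0.37044954²·(1 − 0.14443084)·803000/826 = 114.14286.
Dept III: Wₕ = 0.62955046; term = 0.62955046²·(1 − 0.15382241)·478000/1495 = 107.22827.
Sum = 221.37113.
SE = √(221.37113) = 14.8785.

14.8785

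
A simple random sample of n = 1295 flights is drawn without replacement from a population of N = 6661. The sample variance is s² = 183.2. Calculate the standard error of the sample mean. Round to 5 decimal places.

0.33759

Under SRS without replacement, Var(ȳ) = (1 − f)·s²/n with f = n/N = 1295/6661 = 0.19441525.
Var(ȳ) = (1 − 0.19441525)·183.2/1295 = 0.80558475·0.14146718 = 0.1139638.
SE(ȳ) = √(0.1139638) = 0.33759.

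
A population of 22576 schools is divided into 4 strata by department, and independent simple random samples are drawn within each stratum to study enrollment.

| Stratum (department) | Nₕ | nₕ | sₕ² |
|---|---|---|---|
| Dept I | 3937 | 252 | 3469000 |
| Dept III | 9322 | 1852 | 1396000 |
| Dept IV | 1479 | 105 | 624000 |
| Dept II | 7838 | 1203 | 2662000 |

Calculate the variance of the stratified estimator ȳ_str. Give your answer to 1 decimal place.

Var(ȳ_str) = Σₕ Wₕ²(1 − fₕ)sₕ²/nₕ with Wₕ = Nₕ/N, N = 22576.
Dept I: Wₕ = 0.17438873; term = 0.17438873²·(1 − 0.06400813)·3469000/252 = 391.84352.
Dept III: Wₕ = 0.41291637; term = 0.41291637²·(1 − 0.19866981)·1396000/1852 = 102.98646.
Dept IV: Wₕ = 0.06551205; term = 0.06551205²·(1 − 0.07099391)·624000/105 = 23.694972.
Dept II: Wₕ = 0.34718285; term = 0.34718285²·(1 − 0.15348303)·2662000/1203 = 225.78476.
Sum = 744.30971.

744.3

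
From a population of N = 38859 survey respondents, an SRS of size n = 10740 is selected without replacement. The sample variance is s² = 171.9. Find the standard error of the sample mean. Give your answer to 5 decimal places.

Under SRS without replacement, Var(ȳ) = (1 − f)·s²/n with f = n/N = 10740/38859 = 0.27638385.
Var(ȳ) = (1 − 0.27638385)·171.9/10740 = 0.72361615·0.016005587 = 0.011581901.
SE(ȳ) = √(0.011581901) = 0.10762.

0.10762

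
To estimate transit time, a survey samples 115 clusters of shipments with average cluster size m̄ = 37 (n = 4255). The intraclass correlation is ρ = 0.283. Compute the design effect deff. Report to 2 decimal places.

11.19

deff = 1 + (37 − 1)·0.283 = 1 + 10.188 = 11.188.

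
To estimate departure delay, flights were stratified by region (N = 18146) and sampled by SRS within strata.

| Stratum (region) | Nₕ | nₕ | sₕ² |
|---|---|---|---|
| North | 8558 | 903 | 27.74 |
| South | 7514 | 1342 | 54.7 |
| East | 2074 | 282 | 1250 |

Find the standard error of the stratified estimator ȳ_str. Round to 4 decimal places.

0.2488

Var(ȳ_str) = Σₕ Wₕ²(1 − fₕ)sₕ²/nₕ with Wₕ = Nₕ/N, N = 18146.
North: Wₕ = 0.47161909; term = 0.47161909²·(1 − 0.10551531)·27.74/903 = 0.0061118737.
South: Wₕ = 0.41408575; term = 0.41408575²·(1 − 0.17859995)·54.7/1342 = 0.0057407694.
East: Wₕ = 0.11429516; term = 0.11429516²·(1 − 0.13596914)·1250/282 = 0.050031768.
Sum = 0.061884411.
SE = √(0.061884411) = 0.2488.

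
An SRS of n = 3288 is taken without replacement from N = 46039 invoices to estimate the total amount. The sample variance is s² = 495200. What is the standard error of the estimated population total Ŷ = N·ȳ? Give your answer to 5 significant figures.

544450

Var(Ŷ) = N²·Var(ȳ) = N²·(1 − n/N)·s²/n.
f = 3288/46039 = 0.07141771; Var(ȳ) = 0.92858229·495200/3288 = 139.85217.
Var(Ŷ) = 46039² · 139.85217 = 2.9642919 × 10^11.
SE(Ŷ) = √(2.9642919 × 10^11) = 544450.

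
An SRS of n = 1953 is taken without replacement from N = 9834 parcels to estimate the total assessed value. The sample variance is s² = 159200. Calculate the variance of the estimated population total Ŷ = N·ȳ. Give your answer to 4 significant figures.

6.318 × 10^9

Var(Ŷ) = N²·Var(ȳ) = N²·(1 − n/N)·s²/n.
f = 1953/9834 = 0.19859671; Var(ȳ) = 0.80140329·159200/1953 = 65.326884.
Var(Ŷ) = 9834² · 65.326884 = 6.3176033 × 10^9.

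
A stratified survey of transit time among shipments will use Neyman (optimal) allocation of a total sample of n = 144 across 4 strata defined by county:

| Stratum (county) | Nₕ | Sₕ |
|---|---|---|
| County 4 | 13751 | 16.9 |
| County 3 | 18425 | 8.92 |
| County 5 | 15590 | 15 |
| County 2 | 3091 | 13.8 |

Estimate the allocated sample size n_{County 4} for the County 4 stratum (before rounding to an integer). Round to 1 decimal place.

49.7

Neyman allocation: nₕ = n·NₕSₕ / Σⱼ NⱼSⱼ.
Σ NⱼSⱼ = 13751·16.9 + 18425·8.92 + 15590·15 + 3091·13.8 = 673248.7.
n_{County 4} = 144·13751·16.9 / 673248.7 = 49.7.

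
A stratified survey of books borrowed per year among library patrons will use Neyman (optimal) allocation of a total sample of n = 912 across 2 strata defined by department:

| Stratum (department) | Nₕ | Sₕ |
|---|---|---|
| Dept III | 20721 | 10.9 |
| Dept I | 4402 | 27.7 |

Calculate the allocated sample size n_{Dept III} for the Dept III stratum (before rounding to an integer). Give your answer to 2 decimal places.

592.26

Neyman allocation: nₕ = n·NₕSₕ / Σⱼ NⱼSⱼ.
Σ NⱼSⱼ = 20721·10.9 + 4402·27.7 = 347794.3.
n_{Dept III} = 912·20721·10.9 / 347794.3 = 592.26.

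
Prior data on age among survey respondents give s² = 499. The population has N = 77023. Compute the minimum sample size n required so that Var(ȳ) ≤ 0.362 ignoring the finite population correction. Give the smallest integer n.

Without fpc, n₀ = s²/D = 499/0.362 = 1378.4530.
Rounding up, n = 1379.

1379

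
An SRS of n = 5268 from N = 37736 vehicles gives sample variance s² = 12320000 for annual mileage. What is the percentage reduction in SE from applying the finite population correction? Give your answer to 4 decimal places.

7.2423

f = n/N = 5268/37736 = 0.13960144.
SE_no-fpc = √(s²/n) = 48.359574; SE_fpc = √((1−f)s²/n) = 44.857215.
Ratio = √(1−f) = 0.92757671. Reduction = 100·(1 − 0.92757671) = 7.2423%.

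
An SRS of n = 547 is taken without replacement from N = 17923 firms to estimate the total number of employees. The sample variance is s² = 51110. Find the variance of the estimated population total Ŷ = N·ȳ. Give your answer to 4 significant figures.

Var(Ŷ) = N²·Var(ȳ) = N²·(1 − n/N)·s²/n.
f = 547/17923 = 0.03051944; Var(ȳ) = 0.96948056·51110/547 = 90.585286.
Var(Ŷ) = 17923² · 90.585286 = 2.9099067 × 10^10.

2.910 × 10^10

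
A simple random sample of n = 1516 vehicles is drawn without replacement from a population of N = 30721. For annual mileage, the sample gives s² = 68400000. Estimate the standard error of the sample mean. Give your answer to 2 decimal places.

Under SRS without replacement, Var(ȳ) = (1 − f)·s²/n with f = n/N = 1516/30721 = 0.04934735.
Var(ȳ) = (1 − 0.04934735)·68400000/1516 = 0.95065265·45118.734 = 42892.243.
SE(ȳ) = √(42892.243) = 207.10.

207.10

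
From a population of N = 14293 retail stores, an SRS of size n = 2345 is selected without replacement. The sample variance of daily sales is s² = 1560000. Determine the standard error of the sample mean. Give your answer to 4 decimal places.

Under SRS without replacement, Var(ȳ) = (1 − f)·s²/n with f = n/N = 2345/14293 = 0.16406633.
Var(ȳ) = (1 − 0.16406633)·1560000/2345 = 0.83593367·665.2452 = 556.10087.
SE(ȳ) = √(556.10087) = 23.5818.

23.5818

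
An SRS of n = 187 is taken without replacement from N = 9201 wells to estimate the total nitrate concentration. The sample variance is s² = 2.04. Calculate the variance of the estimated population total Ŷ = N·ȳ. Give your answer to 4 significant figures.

904800

Var(Ŷ) = N²·Var(ȳ) = N²·(1 − n/N)·s²/n.
f = 187/9201 = 0.02032388; Var(ȳ) = 0.97967612·2.04/187 = 0.010687376.
Var(Ŷ) = 9201² · 0.010687376 = 904776.16.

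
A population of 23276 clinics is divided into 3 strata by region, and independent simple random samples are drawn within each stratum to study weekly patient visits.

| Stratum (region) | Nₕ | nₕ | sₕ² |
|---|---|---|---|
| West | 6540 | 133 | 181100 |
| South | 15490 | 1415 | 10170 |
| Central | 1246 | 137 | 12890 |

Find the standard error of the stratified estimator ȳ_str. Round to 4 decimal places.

Var(ȳ_str) = Σₕ Wₕ²(1 − fₕ)sₕ²/nₕ with Wₕ = Nₕ/N, N = 23276.
West: Wₕ = 0.28097611; term = 0.28097611²·(1 − 0.02033639)·181100/133 = 105.31315.
South: Wₕ = 0.66549235; term = 0.66549235²·(1 − 0.09134926)·10170/1415 = 2.8923286.
Central: Wₕ = 0.05353153; term = 0.05353153²·(1 − 0.10995185)·12890/137 = 0.23997458.
Sum = 108.44545.
SE = √(108.44545) = 10.4137.

10.4137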